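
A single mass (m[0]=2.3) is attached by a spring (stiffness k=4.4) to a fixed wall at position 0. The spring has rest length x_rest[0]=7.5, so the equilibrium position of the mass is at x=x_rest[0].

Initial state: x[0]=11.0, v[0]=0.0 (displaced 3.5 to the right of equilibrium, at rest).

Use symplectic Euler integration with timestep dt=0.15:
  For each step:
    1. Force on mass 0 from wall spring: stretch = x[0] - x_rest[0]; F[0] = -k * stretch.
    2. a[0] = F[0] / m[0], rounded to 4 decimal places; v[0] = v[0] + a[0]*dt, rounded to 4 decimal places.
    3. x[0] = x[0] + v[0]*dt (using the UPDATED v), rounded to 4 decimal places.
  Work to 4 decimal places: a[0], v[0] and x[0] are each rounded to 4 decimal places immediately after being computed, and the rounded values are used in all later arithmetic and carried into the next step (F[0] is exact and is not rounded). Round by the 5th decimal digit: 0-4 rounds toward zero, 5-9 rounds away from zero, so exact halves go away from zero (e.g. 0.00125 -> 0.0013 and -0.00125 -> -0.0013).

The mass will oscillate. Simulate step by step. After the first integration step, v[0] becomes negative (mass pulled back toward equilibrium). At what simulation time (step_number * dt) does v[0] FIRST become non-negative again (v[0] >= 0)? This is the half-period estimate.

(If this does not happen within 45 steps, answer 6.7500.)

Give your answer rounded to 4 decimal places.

Answer: 2.4000

Derivation:
Step 0: x=[11.0000] v=[0.0000]
Step 1: x=[10.8493] v=[-1.0044]
Step 2: x=[10.5545] v=[-1.9655]
Step 3: x=[10.1282] v=[-2.8420]
Step 4: x=[9.5888] v=[-3.5962]
Step 5: x=[8.9595] v=[-4.1956]
Step 6: x=[8.2673] v=[-4.6144]
Step 7: x=[7.5421] v=[-4.8346]
Step 8: x=[6.8151] v=[-4.8467]
Step 9: x=[6.1176] v=[-4.6502]
Step 10: x=[5.4796] v=[-4.2535]
Step 11: x=[4.9285] v=[-3.6737]
Step 12: x=[4.4881] v=[-2.9358]
Step 13: x=[4.1774] v=[-2.0715]
Step 14: x=[4.0097] v=[-1.1181]
Step 15: x=[3.9922] v=[-0.1165]
Step 16: x=[4.1257] v=[0.8901]
First v>=0 after going negative at step 16, time=2.4000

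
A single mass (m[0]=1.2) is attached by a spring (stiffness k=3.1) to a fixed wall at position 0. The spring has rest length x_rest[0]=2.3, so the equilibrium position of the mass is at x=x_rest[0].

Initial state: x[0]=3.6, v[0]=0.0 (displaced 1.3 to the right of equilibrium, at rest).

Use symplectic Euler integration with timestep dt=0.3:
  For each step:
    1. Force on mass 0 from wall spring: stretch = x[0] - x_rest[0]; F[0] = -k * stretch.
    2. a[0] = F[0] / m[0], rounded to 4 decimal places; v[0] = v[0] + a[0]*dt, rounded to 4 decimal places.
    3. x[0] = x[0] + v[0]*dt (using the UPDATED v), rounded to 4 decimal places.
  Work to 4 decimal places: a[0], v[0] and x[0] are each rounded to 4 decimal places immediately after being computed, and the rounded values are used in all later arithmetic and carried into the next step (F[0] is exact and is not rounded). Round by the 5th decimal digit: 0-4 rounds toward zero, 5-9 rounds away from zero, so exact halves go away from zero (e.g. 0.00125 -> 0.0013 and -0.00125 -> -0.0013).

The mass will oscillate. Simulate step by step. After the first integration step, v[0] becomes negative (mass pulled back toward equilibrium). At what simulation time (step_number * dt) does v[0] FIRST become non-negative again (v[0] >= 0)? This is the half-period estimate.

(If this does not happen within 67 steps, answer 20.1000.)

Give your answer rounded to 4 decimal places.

Step 0: x=[3.6000] v=[0.0000]
Step 1: x=[3.2978] v=[-1.0075]
Step 2: x=[2.7636] v=[-1.7808]
Step 3: x=[2.1216] v=[-2.1401]
Step 4: x=[1.5211] v=[-2.0018]
Step 5: x=[1.1017] v=[-1.3981]
Step 6: x=[0.9609] v=[-0.4694]
Step 7: x=[1.1314] v=[0.5684]
First v>=0 after going negative at step 7, time=2.1000

Answer: 2.1000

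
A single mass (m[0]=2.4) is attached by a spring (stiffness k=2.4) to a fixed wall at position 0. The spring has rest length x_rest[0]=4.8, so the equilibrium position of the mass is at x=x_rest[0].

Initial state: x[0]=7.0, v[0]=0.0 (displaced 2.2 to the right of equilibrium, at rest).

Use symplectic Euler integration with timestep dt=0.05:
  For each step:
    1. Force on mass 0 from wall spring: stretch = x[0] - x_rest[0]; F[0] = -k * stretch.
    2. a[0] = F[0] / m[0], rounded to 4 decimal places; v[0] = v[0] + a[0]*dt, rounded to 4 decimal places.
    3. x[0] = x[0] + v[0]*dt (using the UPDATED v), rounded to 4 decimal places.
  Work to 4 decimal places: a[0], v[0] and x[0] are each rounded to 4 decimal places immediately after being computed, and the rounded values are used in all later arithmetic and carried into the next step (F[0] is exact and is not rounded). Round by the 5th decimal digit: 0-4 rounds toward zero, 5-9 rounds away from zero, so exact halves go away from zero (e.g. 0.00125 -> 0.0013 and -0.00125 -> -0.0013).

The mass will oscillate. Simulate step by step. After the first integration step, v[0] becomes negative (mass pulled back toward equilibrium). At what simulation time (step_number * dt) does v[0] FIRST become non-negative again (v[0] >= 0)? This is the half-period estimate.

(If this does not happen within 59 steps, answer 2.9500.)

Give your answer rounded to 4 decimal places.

Answer: 2.9500

Derivation:
Step 0: x=[7.0000] v=[0.0000]
Step 1: x=[6.9945] v=[-0.1100]
Step 2: x=[6.9835] v=[-0.2197]
Step 3: x=[6.9671] v=[-0.3289]
Step 4: x=[6.9452] v=[-0.4373]
Step 5: x=[6.9180] v=[-0.5446]
Step 6: x=[6.8855] v=[-0.6505]
Step 7: x=[6.8478] v=[-0.7548]
Step 8: x=[6.8049] v=[-0.8572]
Step 9: x=[6.7570] v=[-0.9574]
Step 10: x=[6.7042] v=[-1.0553]
Step 11: x=[6.6467] v=[-1.1505]
Step 12: x=[6.5846] v=[-1.2428]
Step 13: x=[6.5180] v=[-1.3320]
Step 14: x=[6.4471] v=[-1.4179]
Step 15: x=[6.3721] v=[-1.5003]
Step 16: x=[6.2932] v=[-1.5789]
Step 17: x=[6.2105] v=[-1.6536]
Step 18: x=[6.1243] v=[-1.7241]
Step 19: x=[6.0348] v=[-1.7903]
Step 20: x=[5.9422] v=[-1.8520]
Step 21: x=[5.8467] v=[-1.9091]
Step 22: x=[5.7486] v=[-1.9614]
Step 23: x=[5.6482] v=[-2.0088]
Step 24: x=[5.5456] v=[-2.0512]
Step 25: x=[5.4412] v=[-2.0885]
Step 26: x=[5.3352] v=[-2.1206]
Step 27: x=[5.2278] v=[-2.1474]
Step 28: x=[5.1194] v=[-2.1688]
Step 29: x=[5.0102] v=[-2.1848]
Step 30: x=[4.9004] v=[-2.1953]
Step 31: x=[4.7904] v=[-2.2003]
Step 32: x=[4.6804] v=[-2.1998]
Step 33: x=[4.5707] v=[-2.1938]
Step 34: x=[4.4616] v=[-2.1823]
Step 35: x=[4.3533] v=[-2.1654]
Step 36: x=[4.2461] v=[-2.1431]
Step 37: x=[4.1403] v=[-2.1154]
Step 38: x=[4.0362] v=[-2.0824]
Step 39: x=[3.9340] v=[-2.0442]
Step 40: x=[3.8340] v=[-2.0009]
Step 41: x=[3.7364] v=[-1.9526]
Step 42: x=[3.6414] v=[-1.8994]
Step 43: x=[3.5493] v=[-1.8415]
Step 44: x=[3.4604] v=[-1.7790]
Step 45: x=[3.3748] v=[-1.7120]
Step 46: x=[3.2928] v=[-1.6407]
Step 47: x=[3.2145] v=[-1.5653]
Step 48: x=[3.1402] v=[-1.4860]
Step 49: x=[3.0701] v=[-1.4030]
Step 50: x=[3.0043] v=[-1.3165]
Step 51: x=[2.9430] v=[-1.2267]
Step 52: x=[2.8863] v=[-1.1339]
Step 53: x=[2.8344] v=[-1.0382]
Step 54: x=[2.7874] v=[-0.9399]
Step 55: x=[2.7454] v=[-0.8393]
Step 56: x=[2.7086] v=[-0.7366]
Step 57: x=[2.6770] v=[-0.6320]
Step 58: x=[2.6507] v=[-0.5259]
Step 59: x=[2.6298] v=[-0.4184]
v[0] did not become non-negative within 59 steps; using fallback time=2.9500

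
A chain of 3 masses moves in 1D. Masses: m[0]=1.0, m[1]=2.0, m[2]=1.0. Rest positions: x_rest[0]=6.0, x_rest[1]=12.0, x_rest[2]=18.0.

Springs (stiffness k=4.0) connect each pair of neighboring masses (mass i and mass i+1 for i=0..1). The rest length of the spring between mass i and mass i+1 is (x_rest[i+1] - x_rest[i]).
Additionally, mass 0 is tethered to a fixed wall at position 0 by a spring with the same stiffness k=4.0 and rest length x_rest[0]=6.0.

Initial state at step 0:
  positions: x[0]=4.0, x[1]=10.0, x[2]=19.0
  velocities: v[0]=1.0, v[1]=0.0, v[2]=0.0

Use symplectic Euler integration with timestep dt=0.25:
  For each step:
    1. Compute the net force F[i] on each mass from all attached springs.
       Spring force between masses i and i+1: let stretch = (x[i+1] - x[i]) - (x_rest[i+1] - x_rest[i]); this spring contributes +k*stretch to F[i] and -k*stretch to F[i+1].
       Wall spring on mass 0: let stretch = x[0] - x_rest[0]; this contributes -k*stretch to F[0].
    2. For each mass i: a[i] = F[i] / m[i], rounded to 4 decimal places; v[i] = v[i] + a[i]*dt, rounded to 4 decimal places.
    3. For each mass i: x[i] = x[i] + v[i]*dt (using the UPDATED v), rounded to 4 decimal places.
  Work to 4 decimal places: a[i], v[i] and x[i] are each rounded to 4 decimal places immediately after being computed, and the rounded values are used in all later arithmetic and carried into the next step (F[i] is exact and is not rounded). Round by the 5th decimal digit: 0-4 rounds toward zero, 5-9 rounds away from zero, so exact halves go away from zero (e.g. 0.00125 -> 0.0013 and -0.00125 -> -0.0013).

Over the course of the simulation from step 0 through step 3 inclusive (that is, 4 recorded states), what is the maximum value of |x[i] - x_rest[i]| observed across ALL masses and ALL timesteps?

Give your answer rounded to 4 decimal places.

Answer: 2.1874

Derivation:
Step 0: x=[4.0000 10.0000 19.0000] v=[1.0000 0.0000 0.0000]
Step 1: x=[4.7500 10.3750 18.2500] v=[3.0000 1.5000 -3.0000]
Step 2: x=[5.7188 11.0313 17.0313] v=[3.8750 2.6250 -4.8750]
Step 3: x=[6.5860 11.7735 15.8126] v=[3.4687 2.9688 -4.8750]
Max displacement = 2.1874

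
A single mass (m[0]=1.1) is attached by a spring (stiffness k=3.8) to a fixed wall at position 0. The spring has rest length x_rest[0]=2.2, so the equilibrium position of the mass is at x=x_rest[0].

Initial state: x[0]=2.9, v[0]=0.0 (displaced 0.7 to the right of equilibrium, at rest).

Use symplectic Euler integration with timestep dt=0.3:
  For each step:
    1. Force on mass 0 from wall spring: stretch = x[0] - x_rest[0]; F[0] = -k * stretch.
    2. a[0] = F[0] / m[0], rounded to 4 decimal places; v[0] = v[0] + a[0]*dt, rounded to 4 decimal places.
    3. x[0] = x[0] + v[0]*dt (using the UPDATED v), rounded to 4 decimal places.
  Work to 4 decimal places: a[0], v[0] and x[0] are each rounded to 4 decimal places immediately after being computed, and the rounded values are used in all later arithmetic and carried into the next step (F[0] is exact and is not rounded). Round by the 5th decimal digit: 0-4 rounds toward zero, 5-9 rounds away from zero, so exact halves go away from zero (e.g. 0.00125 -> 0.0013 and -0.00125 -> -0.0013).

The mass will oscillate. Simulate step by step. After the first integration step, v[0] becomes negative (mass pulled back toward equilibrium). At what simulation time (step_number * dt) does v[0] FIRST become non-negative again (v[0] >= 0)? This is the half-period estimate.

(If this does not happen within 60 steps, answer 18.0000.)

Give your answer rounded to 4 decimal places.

Step 0: x=[2.9000] v=[0.0000]
Step 1: x=[2.6824] v=[-0.7255]
Step 2: x=[2.3148] v=[-1.2255]
Step 3: x=[1.9115] v=[-1.3445]
Step 4: x=[1.5979] v=[-1.0455]
Step 5: x=[1.4715] v=[-0.4215]
Step 6: x=[1.5716] v=[0.3335]
First v>=0 after going negative at step 6, time=1.8000

Answer: 1.8000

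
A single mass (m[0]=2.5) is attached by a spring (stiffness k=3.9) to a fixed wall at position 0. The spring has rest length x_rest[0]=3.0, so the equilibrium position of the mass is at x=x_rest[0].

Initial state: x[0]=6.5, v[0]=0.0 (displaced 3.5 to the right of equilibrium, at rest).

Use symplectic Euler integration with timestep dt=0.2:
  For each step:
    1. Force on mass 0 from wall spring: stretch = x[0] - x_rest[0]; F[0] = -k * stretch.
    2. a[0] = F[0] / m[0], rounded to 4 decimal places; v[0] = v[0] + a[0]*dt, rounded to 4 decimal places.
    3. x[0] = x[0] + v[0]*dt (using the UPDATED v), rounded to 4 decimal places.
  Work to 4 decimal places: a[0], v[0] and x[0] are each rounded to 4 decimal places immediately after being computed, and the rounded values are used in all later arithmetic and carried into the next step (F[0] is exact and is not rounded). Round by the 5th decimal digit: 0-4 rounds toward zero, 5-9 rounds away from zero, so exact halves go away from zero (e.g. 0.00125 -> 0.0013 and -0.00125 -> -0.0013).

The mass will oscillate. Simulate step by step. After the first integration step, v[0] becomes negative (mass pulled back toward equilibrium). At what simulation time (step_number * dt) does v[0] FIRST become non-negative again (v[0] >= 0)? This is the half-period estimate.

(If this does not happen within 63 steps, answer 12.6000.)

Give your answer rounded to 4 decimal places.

Answer: 2.6000

Derivation:
Step 0: x=[6.5000] v=[0.0000]
Step 1: x=[6.2816] v=[-1.0920]
Step 2: x=[5.8584] v=[-2.1159]
Step 3: x=[5.2569] v=[-3.0077]
Step 4: x=[4.5145] v=[-3.7119]
Step 5: x=[3.6776] v=[-4.1844]
Step 6: x=[2.7984] v=[-4.3958]
Step 7: x=[1.9318] v=[-4.3329]
Step 8: x=[1.1319] v=[-3.9996]
Step 9: x=[0.4485] v=[-3.4168]
Step 10: x=[-0.0756] v=[-2.6207]
Step 11: x=[-0.4078] v=[-1.6611]
Step 12: x=[-0.5274] v=[-0.5979]
Step 13: x=[-0.4269] v=[0.5026]
First v>=0 after going negative at step 13, time=2.6000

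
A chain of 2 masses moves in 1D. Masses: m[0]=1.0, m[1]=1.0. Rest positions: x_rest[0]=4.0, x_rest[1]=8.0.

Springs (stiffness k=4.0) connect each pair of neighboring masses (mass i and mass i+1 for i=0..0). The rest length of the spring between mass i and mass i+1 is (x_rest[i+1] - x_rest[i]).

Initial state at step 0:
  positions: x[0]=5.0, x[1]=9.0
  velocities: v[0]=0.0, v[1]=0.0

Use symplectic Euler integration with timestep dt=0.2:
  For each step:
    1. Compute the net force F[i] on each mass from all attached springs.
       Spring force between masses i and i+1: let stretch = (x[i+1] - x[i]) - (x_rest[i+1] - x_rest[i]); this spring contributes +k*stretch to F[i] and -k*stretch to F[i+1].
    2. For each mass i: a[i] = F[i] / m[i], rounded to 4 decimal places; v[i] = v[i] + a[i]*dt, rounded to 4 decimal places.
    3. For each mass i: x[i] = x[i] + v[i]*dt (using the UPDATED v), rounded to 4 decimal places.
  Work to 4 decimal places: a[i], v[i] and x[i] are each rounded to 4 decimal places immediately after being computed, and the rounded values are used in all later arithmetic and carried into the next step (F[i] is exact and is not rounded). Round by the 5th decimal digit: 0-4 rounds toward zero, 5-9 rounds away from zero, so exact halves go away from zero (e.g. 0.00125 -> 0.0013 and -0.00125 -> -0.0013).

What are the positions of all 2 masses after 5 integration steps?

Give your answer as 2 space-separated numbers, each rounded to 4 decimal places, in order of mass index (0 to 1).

Answer: 5.0000 9.0000

Derivation:
Step 0: x=[5.0000 9.0000] v=[0.0000 0.0000]
Step 1: x=[5.0000 9.0000] v=[0.0000 0.0000]
Step 2: x=[5.0000 9.0000] v=[0.0000 0.0000]
Step 3: x=[5.0000 9.0000] v=[0.0000 0.0000]
Step 4: x=[5.0000 9.0000] v=[0.0000 0.0000]
Step 5: x=[5.0000 9.0000] v=[0.0000 0.0000]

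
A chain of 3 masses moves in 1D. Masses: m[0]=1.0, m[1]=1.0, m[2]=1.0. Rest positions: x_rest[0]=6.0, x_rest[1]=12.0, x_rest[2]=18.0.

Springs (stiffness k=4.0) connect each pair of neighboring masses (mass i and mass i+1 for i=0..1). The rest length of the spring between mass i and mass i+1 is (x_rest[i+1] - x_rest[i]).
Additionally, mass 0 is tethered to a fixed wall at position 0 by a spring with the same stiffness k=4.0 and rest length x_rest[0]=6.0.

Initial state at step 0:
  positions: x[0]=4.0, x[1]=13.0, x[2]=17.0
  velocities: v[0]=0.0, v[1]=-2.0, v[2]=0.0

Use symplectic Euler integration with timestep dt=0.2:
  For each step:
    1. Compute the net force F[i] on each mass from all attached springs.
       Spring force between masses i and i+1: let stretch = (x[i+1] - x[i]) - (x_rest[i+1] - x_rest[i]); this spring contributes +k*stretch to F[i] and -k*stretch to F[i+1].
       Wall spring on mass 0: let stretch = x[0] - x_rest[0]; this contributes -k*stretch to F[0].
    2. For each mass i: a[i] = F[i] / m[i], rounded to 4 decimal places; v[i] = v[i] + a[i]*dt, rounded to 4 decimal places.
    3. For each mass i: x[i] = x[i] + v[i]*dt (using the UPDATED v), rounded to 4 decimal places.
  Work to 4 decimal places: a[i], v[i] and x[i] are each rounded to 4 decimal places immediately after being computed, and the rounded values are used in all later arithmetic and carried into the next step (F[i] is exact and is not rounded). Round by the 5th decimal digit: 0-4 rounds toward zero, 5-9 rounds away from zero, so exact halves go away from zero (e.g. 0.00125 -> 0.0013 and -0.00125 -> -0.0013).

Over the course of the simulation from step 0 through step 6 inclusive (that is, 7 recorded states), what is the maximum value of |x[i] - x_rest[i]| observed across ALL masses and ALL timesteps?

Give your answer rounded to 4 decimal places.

Answer: 2.6152

Derivation:
Step 0: x=[4.0000 13.0000 17.0000] v=[0.0000 -2.0000 0.0000]
Step 1: x=[4.8000 11.8000 17.3200] v=[4.0000 -6.0000 1.6000]
Step 2: x=[5.9520 10.3632 17.7168] v=[5.7600 -7.1840 1.9840]
Step 3: x=[6.8575 9.3972 17.8970] v=[4.5274 -4.8301 0.9011]
Step 4: x=[7.0721 9.3848 17.6773] v=[1.0732 -0.0620 -1.0987]
Step 5: x=[6.5252 10.3292 17.0908] v=[-2.7343 4.7218 -2.9327]
Step 6: x=[5.5429 11.7468 16.3824] v=[-4.9113 7.0879 -3.5420]
Max displacement = 2.6152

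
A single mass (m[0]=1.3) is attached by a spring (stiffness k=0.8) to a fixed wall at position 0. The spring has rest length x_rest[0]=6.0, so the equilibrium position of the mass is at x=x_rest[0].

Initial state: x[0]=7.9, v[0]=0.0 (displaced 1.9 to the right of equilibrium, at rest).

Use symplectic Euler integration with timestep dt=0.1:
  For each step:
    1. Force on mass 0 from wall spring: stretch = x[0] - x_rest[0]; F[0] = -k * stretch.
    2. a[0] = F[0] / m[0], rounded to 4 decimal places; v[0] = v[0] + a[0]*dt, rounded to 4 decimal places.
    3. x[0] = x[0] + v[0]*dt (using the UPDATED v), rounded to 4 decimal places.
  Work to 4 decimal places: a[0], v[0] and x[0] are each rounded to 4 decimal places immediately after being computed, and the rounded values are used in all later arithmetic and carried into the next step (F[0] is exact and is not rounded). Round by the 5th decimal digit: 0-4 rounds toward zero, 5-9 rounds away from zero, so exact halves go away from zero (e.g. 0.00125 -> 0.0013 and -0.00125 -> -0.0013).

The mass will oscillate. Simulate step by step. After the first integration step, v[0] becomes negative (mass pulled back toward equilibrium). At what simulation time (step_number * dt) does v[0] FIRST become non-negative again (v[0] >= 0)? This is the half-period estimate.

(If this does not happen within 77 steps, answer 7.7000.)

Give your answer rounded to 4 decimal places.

Step 0: x=[7.9000] v=[0.0000]
Step 1: x=[7.8883] v=[-0.1169]
Step 2: x=[7.8650] v=[-0.2331]
Step 3: x=[7.8302] v=[-0.3479]
Step 4: x=[7.7842] v=[-0.4605]
Step 5: x=[7.7272] v=[-0.5703]
Step 6: x=[7.6595] v=[-0.6766]
Step 7: x=[7.5816] v=[-0.7787]
Step 8: x=[7.4940] v=[-0.8760]
Step 9: x=[7.3972] v=[-0.9679]
Step 10: x=[7.2918] v=[-1.0539]
Step 11: x=[7.1785] v=[-1.1334]
Step 12: x=[7.0579] v=[-1.2059]
Step 13: x=[6.9308] v=[-1.2710]
Step 14: x=[6.7980] v=[-1.3283]
Step 15: x=[6.6603] v=[-1.3774]
Step 16: x=[6.5185] v=[-1.4180]
Step 17: x=[6.3735] v=[-1.4499]
Step 18: x=[6.2262] v=[-1.4729]
Step 19: x=[6.0775] v=[-1.4868]
Step 20: x=[5.9283] v=[-1.4916]
Step 21: x=[5.7796] v=[-1.4872]
Step 22: x=[5.6322] v=[-1.4736]
Step 23: x=[5.4871] v=[-1.4510]
Step 24: x=[5.3452] v=[-1.4194]
Step 25: x=[5.2073] v=[-1.3791]
Step 26: x=[5.0743] v=[-1.3303]
Step 27: x=[4.9470] v=[-1.2733]
Step 28: x=[4.8262] v=[-1.2085]
Step 29: x=[4.7126] v=[-1.1363]
Step 30: x=[4.6069] v=[-1.0571]
Step 31: x=[4.5098] v=[-0.9714]
Step 32: x=[4.4218] v=[-0.8797]
Step 33: x=[4.3435] v=[-0.7826]
Step 34: x=[4.2754] v=[-0.6807]
Step 35: x=[4.2179] v=[-0.5746]
Step 36: x=[4.1714] v=[-0.4649]
Step 37: x=[4.1362] v=[-0.3524]
Step 38: x=[4.1124] v=[-0.2377]
Step 39: x=[4.1003] v=[-0.1215]
Step 40: x=[4.0998] v=[-0.0046]
Step 41: x=[4.1110] v=[0.1123]
First v>=0 after going negative at step 41, time=4.1000

Answer: 4.1000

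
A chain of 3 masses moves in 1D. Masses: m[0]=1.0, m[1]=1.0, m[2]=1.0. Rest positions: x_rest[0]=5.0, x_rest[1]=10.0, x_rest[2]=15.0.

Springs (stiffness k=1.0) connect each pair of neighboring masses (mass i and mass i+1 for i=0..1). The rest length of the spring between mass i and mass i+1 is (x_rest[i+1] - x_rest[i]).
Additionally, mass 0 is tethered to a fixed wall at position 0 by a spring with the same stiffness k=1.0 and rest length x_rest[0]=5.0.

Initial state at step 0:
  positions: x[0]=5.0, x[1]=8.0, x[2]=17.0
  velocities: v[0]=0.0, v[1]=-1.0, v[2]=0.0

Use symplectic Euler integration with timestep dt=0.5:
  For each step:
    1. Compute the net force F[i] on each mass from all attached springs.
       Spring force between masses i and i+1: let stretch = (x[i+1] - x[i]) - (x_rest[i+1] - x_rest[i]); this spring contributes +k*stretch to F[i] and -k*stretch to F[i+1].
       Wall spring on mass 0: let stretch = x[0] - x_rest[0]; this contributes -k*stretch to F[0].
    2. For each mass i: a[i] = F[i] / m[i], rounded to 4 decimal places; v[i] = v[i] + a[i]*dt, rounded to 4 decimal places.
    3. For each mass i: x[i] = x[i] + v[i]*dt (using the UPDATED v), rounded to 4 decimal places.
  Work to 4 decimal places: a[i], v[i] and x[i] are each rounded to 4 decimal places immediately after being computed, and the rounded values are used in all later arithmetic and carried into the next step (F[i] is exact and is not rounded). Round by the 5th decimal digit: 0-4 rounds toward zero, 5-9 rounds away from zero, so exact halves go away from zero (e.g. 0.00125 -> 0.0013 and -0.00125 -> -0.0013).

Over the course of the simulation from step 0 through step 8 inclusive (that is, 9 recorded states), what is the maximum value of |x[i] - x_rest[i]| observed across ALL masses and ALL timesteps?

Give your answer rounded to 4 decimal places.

Step 0: x=[5.0000 8.0000 17.0000] v=[0.0000 -1.0000 0.0000]
Step 1: x=[4.5000 9.0000 16.0000] v=[-1.0000 2.0000 -2.0000]
Step 2: x=[4.0000 10.6250 14.5000] v=[-1.0000 3.2500 -3.0000]
Step 3: x=[4.1563 11.5625 13.2813] v=[0.3125 1.8750 -2.4375]
Step 4: x=[5.1251 11.0782 12.8829] v=[1.9375 -0.9687 -0.7969]
Step 5: x=[6.3009 9.5568 13.2833] v=[2.3515 -3.0429 0.8008]
Step 6: x=[6.7154 8.1530 14.0021] v=[0.8290 -2.8076 1.4376]
Step 7: x=[5.8105 7.8521 14.5087] v=[-1.8099 -0.6019 1.0131]
Step 8: x=[3.9633 8.7049 14.6011] v=[-3.6944 1.7056 0.1848]
Max displacement = 2.1479

Answer: 2.1479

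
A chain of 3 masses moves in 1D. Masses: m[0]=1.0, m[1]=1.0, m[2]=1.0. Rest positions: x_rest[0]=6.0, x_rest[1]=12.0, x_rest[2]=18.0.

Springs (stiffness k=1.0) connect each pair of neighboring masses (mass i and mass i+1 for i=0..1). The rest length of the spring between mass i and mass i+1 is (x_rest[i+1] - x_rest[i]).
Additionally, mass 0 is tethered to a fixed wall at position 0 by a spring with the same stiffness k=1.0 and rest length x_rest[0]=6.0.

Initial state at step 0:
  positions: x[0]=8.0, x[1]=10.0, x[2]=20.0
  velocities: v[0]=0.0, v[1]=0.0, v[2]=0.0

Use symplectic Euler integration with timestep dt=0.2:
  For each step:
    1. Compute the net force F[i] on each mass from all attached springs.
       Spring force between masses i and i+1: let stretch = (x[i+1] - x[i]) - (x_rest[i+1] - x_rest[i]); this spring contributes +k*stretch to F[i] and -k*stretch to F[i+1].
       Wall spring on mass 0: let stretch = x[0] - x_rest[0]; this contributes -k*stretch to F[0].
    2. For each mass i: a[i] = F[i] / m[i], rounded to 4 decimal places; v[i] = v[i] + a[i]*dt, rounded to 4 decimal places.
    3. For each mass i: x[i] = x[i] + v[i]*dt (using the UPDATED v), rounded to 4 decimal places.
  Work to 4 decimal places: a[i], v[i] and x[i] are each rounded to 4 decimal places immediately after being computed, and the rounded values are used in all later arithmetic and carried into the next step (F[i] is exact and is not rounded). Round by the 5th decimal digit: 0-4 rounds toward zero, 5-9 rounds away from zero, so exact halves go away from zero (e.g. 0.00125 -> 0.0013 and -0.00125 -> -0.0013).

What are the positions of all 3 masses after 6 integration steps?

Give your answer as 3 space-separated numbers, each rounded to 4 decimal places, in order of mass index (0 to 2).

Answer: 4.8694 14.2293 17.7933

Derivation:
Step 0: x=[8.0000 10.0000 20.0000] v=[0.0000 0.0000 0.0000]
Step 1: x=[7.7600 10.3200 19.8400] v=[-1.2000 1.6000 -0.8000]
Step 2: x=[7.3120 10.9184 19.5392] v=[-2.2400 2.9920 -1.5040]
Step 3: x=[6.7158 11.7174 19.1336] v=[-2.9811 3.9949 -2.0282]
Step 4: x=[6.0510 12.6130 18.6713] v=[-3.3239 4.4778 -2.3114]
Step 5: x=[5.4067 13.4884 18.2067] v=[-3.2217 4.3771 -2.3231]
Step 6: x=[4.8694 14.2293 17.7933] v=[-2.6867 3.7044 -2.0668]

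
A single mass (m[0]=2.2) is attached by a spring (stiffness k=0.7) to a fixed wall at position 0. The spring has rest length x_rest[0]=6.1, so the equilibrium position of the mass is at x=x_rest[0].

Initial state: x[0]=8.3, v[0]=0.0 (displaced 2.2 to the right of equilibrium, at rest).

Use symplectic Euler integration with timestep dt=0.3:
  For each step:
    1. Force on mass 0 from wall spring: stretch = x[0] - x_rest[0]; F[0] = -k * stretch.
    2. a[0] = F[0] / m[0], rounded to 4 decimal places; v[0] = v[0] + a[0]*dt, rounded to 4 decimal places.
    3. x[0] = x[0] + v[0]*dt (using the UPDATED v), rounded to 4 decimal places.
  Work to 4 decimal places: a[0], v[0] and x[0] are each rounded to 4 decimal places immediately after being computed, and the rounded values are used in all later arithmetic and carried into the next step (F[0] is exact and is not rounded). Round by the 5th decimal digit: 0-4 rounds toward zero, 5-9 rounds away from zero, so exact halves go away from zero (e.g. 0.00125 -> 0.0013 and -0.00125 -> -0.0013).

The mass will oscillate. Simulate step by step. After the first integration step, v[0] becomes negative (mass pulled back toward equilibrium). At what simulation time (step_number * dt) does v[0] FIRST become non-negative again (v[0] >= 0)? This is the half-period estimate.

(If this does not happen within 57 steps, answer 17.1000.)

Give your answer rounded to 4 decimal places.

Step 0: x=[8.3000] v=[0.0000]
Step 1: x=[8.2370] v=[-0.2100]
Step 2: x=[8.1128] v=[-0.4140]
Step 3: x=[7.9310] v=[-0.6061]
Step 4: x=[7.6967] v=[-0.7809]
Step 5: x=[7.4167] v=[-0.9333]
Step 6: x=[7.0990] v=[-1.0590]
Step 7: x=[6.7527] v=[-1.1544]
Step 8: x=[6.3877] v=[-1.2167]
Step 9: x=[6.0144] v=[-1.2442]
Step 10: x=[5.6436] v=[-1.2360]
Step 11: x=[5.2859] v=[-1.1924]
Step 12: x=[4.9515] v=[-1.1147]
Step 13: x=[4.6500] v=[-1.0051]
Step 14: x=[4.3900] v=[-0.8667]
Step 15: x=[4.1790] v=[-0.7035]
Step 16: x=[4.0230] v=[-0.5201]
Step 17: x=[3.9265] v=[-0.3218]
Step 18: x=[3.8922] v=[-0.1143]
Step 19: x=[3.9212] v=[0.0965]
First v>=0 after going negative at step 19, time=5.7000

Answer: 5.7000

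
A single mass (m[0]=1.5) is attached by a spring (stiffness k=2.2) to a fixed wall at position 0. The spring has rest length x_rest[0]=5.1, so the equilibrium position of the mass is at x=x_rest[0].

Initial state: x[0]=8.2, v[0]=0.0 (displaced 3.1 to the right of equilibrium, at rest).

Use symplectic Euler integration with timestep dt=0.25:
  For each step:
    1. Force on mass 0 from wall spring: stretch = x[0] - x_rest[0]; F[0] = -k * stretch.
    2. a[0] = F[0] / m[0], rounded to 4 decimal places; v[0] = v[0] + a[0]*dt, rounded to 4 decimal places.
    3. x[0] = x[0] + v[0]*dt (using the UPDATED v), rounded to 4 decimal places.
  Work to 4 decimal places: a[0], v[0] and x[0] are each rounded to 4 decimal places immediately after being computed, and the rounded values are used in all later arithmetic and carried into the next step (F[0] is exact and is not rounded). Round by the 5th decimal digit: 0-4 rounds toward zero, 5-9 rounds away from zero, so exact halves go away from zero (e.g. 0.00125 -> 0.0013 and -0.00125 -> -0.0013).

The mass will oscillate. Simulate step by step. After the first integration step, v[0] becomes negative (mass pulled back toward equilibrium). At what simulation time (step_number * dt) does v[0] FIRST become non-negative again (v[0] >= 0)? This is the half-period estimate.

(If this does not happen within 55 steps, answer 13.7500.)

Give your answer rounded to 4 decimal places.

Answer: 2.7500

Derivation:
Step 0: x=[8.2000] v=[0.0000]
Step 1: x=[7.9158] v=[-1.1367]
Step 2: x=[7.3735] v=[-2.1692]
Step 3: x=[6.6228] v=[-3.0028]
Step 4: x=[5.7325] v=[-3.5612]
Step 5: x=[4.7842] v=[-3.7931]
Step 6: x=[3.8649] v=[-3.6773]
Step 7: x=[3.0588] v=[-3.2244]
Step 8: x=[2.4398] v=[-2.4760]
Step 9: x=[2.0647] v=[-1.5006]
Step 10: x=[1.9678] v=[-0.3877]
Step 11: x=[2.1580] v=[0.7608]
First v>=0 after going negative at step 11, time=2.7500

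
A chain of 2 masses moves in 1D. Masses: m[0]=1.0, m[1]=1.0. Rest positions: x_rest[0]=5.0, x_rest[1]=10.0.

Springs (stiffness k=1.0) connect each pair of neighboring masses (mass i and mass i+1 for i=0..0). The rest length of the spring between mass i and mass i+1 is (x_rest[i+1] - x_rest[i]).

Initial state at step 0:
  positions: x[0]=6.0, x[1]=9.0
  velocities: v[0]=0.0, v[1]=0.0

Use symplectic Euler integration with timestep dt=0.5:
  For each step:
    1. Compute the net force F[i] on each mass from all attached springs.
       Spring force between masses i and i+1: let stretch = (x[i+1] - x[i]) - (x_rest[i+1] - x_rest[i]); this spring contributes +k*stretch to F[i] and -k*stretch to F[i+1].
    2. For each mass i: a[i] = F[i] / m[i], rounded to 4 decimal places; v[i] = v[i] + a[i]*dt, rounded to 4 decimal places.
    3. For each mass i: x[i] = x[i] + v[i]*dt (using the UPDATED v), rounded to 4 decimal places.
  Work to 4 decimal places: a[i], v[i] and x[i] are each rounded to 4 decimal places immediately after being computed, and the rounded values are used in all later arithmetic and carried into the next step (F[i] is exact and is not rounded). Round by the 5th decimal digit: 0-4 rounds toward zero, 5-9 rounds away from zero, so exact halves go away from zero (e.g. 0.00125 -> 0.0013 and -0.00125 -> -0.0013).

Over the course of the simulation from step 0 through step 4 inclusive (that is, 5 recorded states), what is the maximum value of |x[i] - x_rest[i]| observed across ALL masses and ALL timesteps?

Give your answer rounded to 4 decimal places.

Step 0: x=[6.0000 9.0000] v=[0.0000 0.0000]
Step 1: x=[5.5000 9.5000] v=[-1.0000 1.0000]
Step 2: x=[4.7500 10.2500] v=[-1.5000 1.5000]
Step 3: x=[4.1250 10.8750] v=[-1.2500 1.2500]
Step 4: x=[3.9375 11.0625] v=[-0.3750 0.3750]
Max displacement = 1.0625

Answer: 1.0625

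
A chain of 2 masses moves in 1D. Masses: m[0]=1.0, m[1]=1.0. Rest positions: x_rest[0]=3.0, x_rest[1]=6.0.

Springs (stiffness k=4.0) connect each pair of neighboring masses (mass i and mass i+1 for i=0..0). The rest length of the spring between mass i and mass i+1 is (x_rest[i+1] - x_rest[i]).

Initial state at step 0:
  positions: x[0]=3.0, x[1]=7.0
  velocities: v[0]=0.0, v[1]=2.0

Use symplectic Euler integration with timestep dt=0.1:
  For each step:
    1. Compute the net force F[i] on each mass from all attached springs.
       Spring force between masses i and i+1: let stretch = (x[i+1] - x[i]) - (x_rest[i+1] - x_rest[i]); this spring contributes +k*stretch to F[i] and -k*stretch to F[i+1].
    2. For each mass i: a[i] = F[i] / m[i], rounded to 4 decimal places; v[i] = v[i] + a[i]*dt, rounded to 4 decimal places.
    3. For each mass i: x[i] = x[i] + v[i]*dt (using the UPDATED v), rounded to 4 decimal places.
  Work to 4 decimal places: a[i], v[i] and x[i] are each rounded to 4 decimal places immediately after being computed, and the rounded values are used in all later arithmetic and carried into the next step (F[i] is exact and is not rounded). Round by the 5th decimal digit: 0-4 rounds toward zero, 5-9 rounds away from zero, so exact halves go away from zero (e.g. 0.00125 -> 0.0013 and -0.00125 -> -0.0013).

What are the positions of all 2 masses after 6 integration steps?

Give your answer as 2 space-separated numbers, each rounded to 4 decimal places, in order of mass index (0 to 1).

Answer: 3.8826 7.3174

Derivation:
Step 0: x=[3.0000 7.0000] v=[0.0000 2.0000]
Step 1: x=[3.0400 7.1600] v=[0.4000 1.6000]
Step 2: x=[3.1248 7.2752] v=[0.8480 1.1520]
Step 3: x=[3.2556 7.3444] v=[1.3082 0.6918]
Step 4: x=[3.4300 7.3700] v=[1.7437 0.2563]
Step 5: x=[3.6420 7.3580] v=[2.1197 -0.1197]
Step 6: x=[3.8826 7.3174] v=[2.4061 -0.4061]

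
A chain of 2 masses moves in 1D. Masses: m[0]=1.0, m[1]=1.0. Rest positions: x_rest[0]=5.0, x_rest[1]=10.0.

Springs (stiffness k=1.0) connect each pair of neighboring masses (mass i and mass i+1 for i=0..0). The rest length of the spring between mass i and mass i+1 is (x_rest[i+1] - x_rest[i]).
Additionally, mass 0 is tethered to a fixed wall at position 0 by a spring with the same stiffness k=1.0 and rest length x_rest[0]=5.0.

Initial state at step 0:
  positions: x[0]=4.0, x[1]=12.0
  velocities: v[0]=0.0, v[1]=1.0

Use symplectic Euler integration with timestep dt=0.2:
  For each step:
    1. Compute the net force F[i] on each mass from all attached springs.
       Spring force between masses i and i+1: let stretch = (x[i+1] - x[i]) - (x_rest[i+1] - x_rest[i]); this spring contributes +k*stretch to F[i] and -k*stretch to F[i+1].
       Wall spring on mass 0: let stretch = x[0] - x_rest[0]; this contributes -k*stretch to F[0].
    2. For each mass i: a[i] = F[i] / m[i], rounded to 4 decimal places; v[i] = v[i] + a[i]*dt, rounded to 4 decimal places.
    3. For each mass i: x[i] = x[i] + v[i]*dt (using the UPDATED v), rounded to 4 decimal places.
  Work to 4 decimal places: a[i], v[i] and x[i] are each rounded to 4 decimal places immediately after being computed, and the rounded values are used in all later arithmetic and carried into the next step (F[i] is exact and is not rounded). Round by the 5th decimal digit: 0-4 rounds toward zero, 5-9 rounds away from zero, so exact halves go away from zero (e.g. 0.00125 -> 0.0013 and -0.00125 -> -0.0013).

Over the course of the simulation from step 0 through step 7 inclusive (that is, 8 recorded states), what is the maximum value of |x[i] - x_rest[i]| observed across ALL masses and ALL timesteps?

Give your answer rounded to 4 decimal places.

Step 0: x=[4.0000 12.0000] v=[0.0000 1.0000]
Step 1: x=[4.1600 12.0800] v=[0.8000 0.4000]
Step 2: x=[4.4704 12.0432] v=[1.5520 -0.1840]
Step 3: x=[4.9049 11.9035] v=[2.1725 -0.6986]
Step 4: x=[5.4231 11.6838] v=[2.5912 -1.0983]
Step 5: x=[5.9748 11.4137] v=[2.7587 -1.3504]
Step 6: x=[6.5051 11.1261] v=[2.6515 -1.4382]
Step 7: x=[6.9600 10.8536] v=[2.2747 -1.3624]
Max displacement = 2.0800

Answer: 2.0800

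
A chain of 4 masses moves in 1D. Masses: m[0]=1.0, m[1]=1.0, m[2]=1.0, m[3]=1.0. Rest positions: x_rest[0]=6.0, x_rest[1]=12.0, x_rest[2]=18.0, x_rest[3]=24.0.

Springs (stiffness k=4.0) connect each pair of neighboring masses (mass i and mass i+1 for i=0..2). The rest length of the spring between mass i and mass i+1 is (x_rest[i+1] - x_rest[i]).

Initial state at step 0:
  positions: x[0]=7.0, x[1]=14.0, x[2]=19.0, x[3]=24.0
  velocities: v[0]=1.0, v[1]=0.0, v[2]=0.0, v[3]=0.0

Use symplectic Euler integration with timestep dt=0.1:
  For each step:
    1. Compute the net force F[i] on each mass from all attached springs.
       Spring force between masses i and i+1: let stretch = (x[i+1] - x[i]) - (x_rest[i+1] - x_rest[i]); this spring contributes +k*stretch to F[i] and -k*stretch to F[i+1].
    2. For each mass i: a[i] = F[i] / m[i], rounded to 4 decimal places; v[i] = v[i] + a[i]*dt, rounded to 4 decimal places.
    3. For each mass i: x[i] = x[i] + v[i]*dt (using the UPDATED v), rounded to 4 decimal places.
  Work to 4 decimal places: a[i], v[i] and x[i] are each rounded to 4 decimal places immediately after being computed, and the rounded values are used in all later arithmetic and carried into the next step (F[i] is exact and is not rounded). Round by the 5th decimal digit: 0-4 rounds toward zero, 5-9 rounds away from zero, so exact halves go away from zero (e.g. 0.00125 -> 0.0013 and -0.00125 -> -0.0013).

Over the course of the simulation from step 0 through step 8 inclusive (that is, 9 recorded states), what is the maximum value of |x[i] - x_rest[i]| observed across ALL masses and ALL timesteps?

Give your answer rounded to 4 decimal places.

Step 0: x=[7.0000 14.0000 19.0000 24.0000] v=[1.0000 0.0000 0.0000 0.0000]
Step 1: x=[7.1400 13.9200 19.0000 24.0400] v=[1.4000 -0.8000 0.0000 0.4000]
Step 2: x=[7.3112 13.7720 18.9984 24.1184] v=[1.7120 -1.4800 -0.0160 0.7840]
Step 3: x=[7.5008 13.5746 18.9925 24.2320] v=[1.8963 -1.9738 -0.0586 1.1360]
Step 4: x=[7.6934 13.3510 18.9795 24.3760] v=[1.9258 -2.2362 -0.1300 1.4402]
Step 5: x=[7.8723 13.1262 18.9572 24.5442] v=[1.7888 -2.2478 -0.2228 1.6816]
Step 6: x=[8.0213 12.9245 18.9252 24.7289] v=[1.4904 -2.0170 -0.3204 1.8468]
Step 7: x=[8.1265 12.7667 18.8853 24.9214] v=[1.0517 -1.5780 -0.3992 1.9253]
Step 8: x=[8.1773 12.6680 18.8421 25.1125] v=[0.5078 -0.9866 -0.4322 1.9109]
Max displacement = 2.1773

Answer: 2.1773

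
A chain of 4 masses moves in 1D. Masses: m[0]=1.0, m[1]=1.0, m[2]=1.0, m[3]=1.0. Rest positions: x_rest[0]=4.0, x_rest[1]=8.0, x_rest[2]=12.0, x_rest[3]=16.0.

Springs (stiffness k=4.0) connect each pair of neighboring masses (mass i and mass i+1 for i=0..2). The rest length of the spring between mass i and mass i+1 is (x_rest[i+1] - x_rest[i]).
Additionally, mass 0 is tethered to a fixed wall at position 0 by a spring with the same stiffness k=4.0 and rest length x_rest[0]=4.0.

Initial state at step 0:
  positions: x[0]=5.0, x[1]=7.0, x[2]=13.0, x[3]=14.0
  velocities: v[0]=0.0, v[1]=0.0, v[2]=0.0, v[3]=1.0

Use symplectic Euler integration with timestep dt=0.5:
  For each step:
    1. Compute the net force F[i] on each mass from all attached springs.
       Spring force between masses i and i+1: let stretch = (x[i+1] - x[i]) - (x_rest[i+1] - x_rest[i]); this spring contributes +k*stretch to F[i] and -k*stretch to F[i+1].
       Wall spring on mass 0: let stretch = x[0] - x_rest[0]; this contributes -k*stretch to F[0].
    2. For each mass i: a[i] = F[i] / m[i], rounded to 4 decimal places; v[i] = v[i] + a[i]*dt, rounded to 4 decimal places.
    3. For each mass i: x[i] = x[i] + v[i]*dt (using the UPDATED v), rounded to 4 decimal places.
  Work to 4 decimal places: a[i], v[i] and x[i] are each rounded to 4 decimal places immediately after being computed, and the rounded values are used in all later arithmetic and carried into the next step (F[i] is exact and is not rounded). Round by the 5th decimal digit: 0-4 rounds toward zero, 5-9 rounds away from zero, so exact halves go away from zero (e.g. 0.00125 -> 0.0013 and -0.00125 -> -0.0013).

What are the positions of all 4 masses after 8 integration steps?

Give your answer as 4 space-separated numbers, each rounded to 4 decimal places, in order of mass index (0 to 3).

Answer: 3.0000 9.0000 11.0000 18.5000

Derivation:
Step 0: x=[5.0000 7.0000 13.0000 14.0000] v=[0.0000 0.0000 0.0000 1.0000]
Step 1: x=[2.0000 11.0000 8.0000 17.5000] v=[-6.0000 8.0000 -10.0000 7.0000]
Step 2: x=[6.0000 3.0000 15.5000 15.5000] v=[8.0000 -16.0000 15.0000 -4.0000]
Step 3: x=[1.0000 10.5000 10.5000 17.5000] v=[-10.0000 15.0000 -10.0000 4.0000]
Step 4: x=[4.5000 8.5000 12.5000 16.5000] v=[7.0000 -4.0000 4.0000 -2.0000]
Step 5: x=[7.5000 6.5000 14.5000 15.5000] v=[6.0000 -4.0000 4.0000 -2.0000]
Step 6: x=[2.0000 13.5000 9.5000 17.5000] v=[-11.0000 14.0000 -10.0000 4.0000]
Step 7: x=[6.0000 5.0000 16.5000 15.5000] v=[8.0000 -17.0000 14.0000 -4.0000]
Step 8: x=[3.0000 9.0000 11.0000 18.5000] v=[-6.0000 8.0000 -11.0000 6.0000]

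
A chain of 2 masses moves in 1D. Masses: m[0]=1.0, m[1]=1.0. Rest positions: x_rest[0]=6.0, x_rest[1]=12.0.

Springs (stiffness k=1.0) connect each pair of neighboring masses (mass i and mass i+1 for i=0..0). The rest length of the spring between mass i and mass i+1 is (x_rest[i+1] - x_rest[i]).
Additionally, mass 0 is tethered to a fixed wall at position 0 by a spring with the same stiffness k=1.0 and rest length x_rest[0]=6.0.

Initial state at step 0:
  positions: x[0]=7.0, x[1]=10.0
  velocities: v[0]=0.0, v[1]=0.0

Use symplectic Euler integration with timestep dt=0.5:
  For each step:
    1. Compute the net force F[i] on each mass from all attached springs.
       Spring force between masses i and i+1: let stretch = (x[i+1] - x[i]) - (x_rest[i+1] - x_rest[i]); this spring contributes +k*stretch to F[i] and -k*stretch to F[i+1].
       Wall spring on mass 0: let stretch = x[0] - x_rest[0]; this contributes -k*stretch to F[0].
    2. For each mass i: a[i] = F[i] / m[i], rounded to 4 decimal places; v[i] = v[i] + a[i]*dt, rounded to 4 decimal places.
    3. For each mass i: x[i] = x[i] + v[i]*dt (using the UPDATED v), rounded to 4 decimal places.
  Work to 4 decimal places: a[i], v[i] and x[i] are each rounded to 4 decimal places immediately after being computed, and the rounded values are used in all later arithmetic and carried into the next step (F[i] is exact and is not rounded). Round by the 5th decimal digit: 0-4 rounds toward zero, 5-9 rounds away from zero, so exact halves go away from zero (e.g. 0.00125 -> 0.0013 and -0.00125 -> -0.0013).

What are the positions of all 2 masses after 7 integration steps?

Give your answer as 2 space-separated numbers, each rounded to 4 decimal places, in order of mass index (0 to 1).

Answer: 8.1974 11.6018

Derivation:
Step 0: x=[7.0000 10.0000] v=[0.0000 0.0000]
Step 1: x=[6.0000 10.7500] v=[-2.0000 1.5000]
Step 2: x=[4.6875 11.8125] v=[-2.6250 2.1250]
Step 3: x=[3.9844 12.5938] v=[-1.4063 1.5625]
Step 4: x=[4.4375 12.7227] v=[0.9062 0.2578]
Step 5: x=[5.8526 12.2803] v=[2.8301 -0.8848]
Step 6: x=[7.4115 11.7310] v=[3.1177 -1.0987]
Step 7: x=[8.1974 11.6018] v=[1.5717 -0.2585]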